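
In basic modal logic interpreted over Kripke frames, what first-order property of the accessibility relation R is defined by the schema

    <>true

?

seriality

This is a form of the D axiom.
Its frame correspondent is seriality — forall x exists y Rxy.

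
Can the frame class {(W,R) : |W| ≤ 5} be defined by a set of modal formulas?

Modal frame validity is preserved under disjoint unions.
Any modal formula valid on each of 6 disjoint one-world frames is valid on their disjoint union (validity is preserved under disjoint unions). Each one-world frame has |W|=1≤5, but the union has |W|=6.
Hence having at most 5 worlds is not modally definable.

No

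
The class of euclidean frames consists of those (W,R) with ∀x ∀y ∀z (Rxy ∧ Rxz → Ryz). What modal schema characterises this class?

The condition is the Euclidean property. The 5 schema ◇ψ → □◇ψ defines it.
Suppose ◇ψ→□◇ψ is valid. Take Rxy, Rxz and set V(ψ)={y}. Then ◇ψ at x, so □◇ψ at x, so ◇ψ at z, so some w with Rzw has ψ; w=y, i.e. Rzy. By symmetry of the argument, Ryz.

◇ψ → □◇ψ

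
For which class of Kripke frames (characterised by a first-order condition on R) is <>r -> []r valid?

Suppose ◇r→□r is valid. Take Rxy, Rxz and set V(r)={y}. Then ◇r at x, so □r at x, so r at z, i.e. z=y.

Partial functionality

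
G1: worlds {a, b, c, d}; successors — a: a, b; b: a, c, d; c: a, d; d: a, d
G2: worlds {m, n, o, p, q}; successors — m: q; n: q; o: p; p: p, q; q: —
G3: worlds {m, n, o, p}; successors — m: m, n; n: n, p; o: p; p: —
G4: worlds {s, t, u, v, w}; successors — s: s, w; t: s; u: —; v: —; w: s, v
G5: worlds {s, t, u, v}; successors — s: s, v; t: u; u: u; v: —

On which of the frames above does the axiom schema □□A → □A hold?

Frame correspondent (Sahlqvist): ∀x ∀y (Rxy → ∃z (Rxz ∧ Rzy)) — i.e. density.
G1: fails — Rbc but no z with Rbz and Rzc.
G2: fails — Rnq but no z with Rnz and Rzq.
G3: fails — Rop but no z with Roz and Rzp.
G4: fails — Rwv but no z with Rwz and Rzv.
G5: holds.

G5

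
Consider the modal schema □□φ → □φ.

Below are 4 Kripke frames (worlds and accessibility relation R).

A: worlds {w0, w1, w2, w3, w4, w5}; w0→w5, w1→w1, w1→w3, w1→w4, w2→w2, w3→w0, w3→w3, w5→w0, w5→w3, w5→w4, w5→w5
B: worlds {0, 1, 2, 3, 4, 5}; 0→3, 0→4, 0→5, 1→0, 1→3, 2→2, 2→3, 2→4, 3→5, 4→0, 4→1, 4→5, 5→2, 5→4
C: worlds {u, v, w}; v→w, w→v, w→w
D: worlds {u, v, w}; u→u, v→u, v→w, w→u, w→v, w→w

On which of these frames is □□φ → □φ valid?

The schema corresponds to density: ∀x ∀y (Rxy → ∃z (Rxz ∧ Rzy)).
A: condition met.
B: fails — R10 but no z with R1z and Rz0.
C: condition met.
D: condition met.

A, C, D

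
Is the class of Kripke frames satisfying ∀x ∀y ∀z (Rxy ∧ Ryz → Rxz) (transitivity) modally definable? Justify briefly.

Yes — defined by □q → □□q

Yes: it is transitivity, defined by the 4 schema □q → □□q.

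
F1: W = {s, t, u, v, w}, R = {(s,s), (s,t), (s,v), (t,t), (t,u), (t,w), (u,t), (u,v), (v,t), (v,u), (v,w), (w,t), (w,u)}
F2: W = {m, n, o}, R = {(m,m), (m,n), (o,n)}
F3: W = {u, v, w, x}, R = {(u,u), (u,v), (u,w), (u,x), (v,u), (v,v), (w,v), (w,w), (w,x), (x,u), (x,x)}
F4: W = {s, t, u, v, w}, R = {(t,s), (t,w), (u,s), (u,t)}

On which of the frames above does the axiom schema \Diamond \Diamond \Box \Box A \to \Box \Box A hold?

This is the axiom for a generalized confluence (Geach) condition; its first-order frame correspondent is \forall x \forall y \forall z ((x R^2 y \wedge x R^2 z) \to \exists w (y R^2 w \wedge z = w)).
F1: fails — sR²t, sR²s but no w* with tR²w* and s=w*.
F2: fails — mR²n, mR²m but no w with nR²w and m=w.
F3: satisfies the condition.
F4: fails — uR²s, uR²s but no w* with sR²w* and s=w*.
Valid on: F3.

F3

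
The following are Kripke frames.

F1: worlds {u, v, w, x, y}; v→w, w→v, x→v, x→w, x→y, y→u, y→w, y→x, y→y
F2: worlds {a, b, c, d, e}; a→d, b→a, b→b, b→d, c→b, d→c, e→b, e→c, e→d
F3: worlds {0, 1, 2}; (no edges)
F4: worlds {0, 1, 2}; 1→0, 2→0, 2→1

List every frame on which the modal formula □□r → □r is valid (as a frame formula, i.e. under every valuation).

F3

This is the axiom for density; its first-order frame correspondent is ∀x ∀y (Rxy → ∃z (Rxz ∧ Rzy)).
F1: fails — Rvw but no z with Rvz and Rzw.
F2: fails — Rdc but no z with Rdz and Rzc.
F3: condition met.
F4: fails — R10 but no z with R1z and Rz0.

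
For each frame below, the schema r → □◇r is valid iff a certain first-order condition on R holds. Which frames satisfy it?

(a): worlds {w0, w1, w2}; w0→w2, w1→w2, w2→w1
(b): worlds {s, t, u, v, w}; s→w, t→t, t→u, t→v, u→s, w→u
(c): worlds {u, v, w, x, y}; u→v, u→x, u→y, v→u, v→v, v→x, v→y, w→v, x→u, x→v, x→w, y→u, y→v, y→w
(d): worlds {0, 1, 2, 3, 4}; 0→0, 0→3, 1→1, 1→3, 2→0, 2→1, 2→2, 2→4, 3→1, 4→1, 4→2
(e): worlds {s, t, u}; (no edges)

(e)

Frame correspondent (Sahlqvist): ∀x ∀y (Rxy → Ryx) — i.e. symmetry.
(a): fails — Rw0w2 but not Rw2w0.
(b): fails — Rtv but not Rvt.
(c): fails — Rxw but not Rwx.
(d): fails — R20 but not R02.
(e): holds.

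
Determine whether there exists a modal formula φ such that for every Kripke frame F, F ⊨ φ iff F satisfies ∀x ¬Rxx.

Any modally definable frame class is closed under surjective bounded morphisms.
The 5-cycle (worlds s,t,u,v,w with s→t→u→v→w→s) is irreflexive, and the map sending every world to a single reflexive point • is a surjective bounded morphism (forth: every edge maps to (•,•); back: every world has a successor). So any modal formula valid on the 5-cycle is also valid on the reflexive point, which is not irreflexive.
Hence irreflexivity is not modally definable.

No — not modally definable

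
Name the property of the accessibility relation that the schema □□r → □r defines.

Density

Suppose □□r→□r is valid. Take Rxy and set V(r)={w : xR²w}. Then □□r at x, so □r at x, so r at y, i.e. ∃z(Rxz∧Rzy).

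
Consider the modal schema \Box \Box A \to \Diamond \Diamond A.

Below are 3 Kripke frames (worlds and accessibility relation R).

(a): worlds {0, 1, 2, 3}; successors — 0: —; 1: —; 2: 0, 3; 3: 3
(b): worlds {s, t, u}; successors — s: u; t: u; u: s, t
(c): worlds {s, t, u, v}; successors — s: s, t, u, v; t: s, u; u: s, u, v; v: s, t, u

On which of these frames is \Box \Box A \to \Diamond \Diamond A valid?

This is the axiom for a generalized confluence (Geach) condition; its first-order frame correspondent is \forall x \exists w (x R^2 w \wedge x R^2 w).
(a): fails — at 0 but no w with 0R²w and 0R²w.
(b): ✓.
(c): ✓.

(b), (c)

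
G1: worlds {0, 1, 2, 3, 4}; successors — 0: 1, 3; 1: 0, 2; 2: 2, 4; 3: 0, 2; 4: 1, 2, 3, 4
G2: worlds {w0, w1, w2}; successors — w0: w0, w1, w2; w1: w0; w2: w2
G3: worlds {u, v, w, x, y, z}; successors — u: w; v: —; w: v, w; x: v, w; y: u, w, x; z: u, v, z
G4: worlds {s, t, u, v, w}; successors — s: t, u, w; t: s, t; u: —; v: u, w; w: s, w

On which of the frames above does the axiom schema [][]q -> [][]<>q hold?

This is the axiom for a generalized confluence (Geach) condition; its first-order frame correspondent is forall x forall z (x R^2 z -> exists w (x R^2 w & zRw)).
G1: fails — 0R²0 but no w with 0R²w and 0Rw.
G2: ✓.
G3: fails — uR²v but no t with uR²t and vRt.
G4: fails — tR²u but no w* with tR²w* and uRw*.
Valid on: G2.

G2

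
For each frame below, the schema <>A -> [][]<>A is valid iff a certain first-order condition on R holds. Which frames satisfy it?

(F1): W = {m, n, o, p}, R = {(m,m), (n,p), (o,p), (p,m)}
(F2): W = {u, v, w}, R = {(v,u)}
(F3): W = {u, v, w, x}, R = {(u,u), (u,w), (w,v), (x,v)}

Frame correspondent (Sahlqvist): forall x forall y forall z ((xRy & x R^2 z) -> exists w (y = w & zRw)) — i.e. a generalized confluence (Geach) condition.
(F1): fails — nRp, nR²m but no w with p=w and mRw.
(F2): condition met.
(F3): fails — uRu, uR²v but no t with u=t and vRt.
Valid on: (F2).

(F2)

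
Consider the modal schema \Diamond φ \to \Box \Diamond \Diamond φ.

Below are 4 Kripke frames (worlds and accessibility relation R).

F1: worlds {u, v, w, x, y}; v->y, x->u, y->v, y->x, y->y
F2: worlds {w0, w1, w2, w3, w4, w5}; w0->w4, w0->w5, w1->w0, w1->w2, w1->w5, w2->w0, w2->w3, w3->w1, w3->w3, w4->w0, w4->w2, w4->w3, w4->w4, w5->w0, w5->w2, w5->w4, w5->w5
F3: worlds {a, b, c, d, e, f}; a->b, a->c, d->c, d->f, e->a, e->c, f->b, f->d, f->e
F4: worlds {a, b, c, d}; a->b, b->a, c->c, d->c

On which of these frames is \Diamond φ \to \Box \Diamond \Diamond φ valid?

F4

Frame correspondent (Sahlqvist): \forall x \forall y \forall z ((xRy \wedge xRz) \to \exists w (y = w \wedge z R^2 w)) — i.e. a generalized confluence (Geach) condition.
F1: fails — xRu, xRu but no t with u=t and uR²t.
F2: fails — w1Rw0, w1Rw2 but no w with w0=w and w2R²w.
F3: fails — aRb, aRb but no w with b=w and bR²w.
F4: ✓.
Valid on: F4.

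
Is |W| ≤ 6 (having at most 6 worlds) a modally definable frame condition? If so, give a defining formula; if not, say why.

Any modally definable frame class is closed under disjoint unions.
Any modal formula valid on each of 7 disjoint one-world frames is valid on their disjoint union (validity is preserved under disjoint unions). Each one-world frame has |W|=1≤6, but the union has |W|=7.
So no modal formula (or set of formulas) defines exactly the |W|≤6 frames.

No — not modally definable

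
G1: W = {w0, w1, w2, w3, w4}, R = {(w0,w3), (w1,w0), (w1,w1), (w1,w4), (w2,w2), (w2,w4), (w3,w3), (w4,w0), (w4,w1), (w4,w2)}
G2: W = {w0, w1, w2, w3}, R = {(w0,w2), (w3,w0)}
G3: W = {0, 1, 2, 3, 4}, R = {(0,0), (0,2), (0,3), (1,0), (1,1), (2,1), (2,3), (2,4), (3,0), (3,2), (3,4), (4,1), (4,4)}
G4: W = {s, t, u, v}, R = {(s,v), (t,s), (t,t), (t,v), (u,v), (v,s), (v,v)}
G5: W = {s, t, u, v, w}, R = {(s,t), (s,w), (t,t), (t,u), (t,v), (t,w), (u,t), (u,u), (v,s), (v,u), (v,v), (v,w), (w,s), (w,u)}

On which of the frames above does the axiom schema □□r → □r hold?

G1, G4

The schema corresponds to density: ∀x ∀y (Rxy → ∃z (Rxz ∧ Rzy)).
G1: ✓.
G2: fails — Rw0w2 but no z with Rw0z and Rzw2.
G3: fails — R23 but no z with R2z and Rz3.
G4: ✓.
G5: fails — Rws but no z with Rwz and Rzs.
Valid on: G1, G4.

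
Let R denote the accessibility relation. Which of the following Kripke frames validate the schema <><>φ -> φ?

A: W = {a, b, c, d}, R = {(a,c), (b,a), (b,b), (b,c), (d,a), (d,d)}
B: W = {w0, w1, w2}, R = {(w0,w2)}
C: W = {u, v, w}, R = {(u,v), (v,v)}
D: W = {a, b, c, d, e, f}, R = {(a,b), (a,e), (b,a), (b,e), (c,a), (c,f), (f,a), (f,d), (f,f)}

Frame correspondent (Sahlqvist): forall x forall y (x R^2 y -> exists w (y = w & x = w)) — i.e. a generalized confluence (Geach) condition.
A: fails — bR²a but a ≠ b.
B: holds.
C: fails — uR²v but v ≠ u.
D: fails — aR²e but e ≠ a.
Valid on: B.

B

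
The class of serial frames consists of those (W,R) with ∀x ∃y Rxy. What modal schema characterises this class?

□s → ◇s

The condition is seriality. The D schema □s → ◇s defines it.
Suppose □s→◇s is valid. At any x set V(s)=W. Then □s at x, so ◇s at x, so x has a successor.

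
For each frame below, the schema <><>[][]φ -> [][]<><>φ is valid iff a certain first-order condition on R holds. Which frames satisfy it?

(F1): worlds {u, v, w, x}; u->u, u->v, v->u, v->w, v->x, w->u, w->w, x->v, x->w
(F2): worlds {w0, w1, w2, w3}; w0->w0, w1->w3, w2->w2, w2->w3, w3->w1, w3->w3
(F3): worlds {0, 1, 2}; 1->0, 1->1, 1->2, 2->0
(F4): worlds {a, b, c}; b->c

(F1), (F2), (F4)

The schema corresponds to a generalized confluence (Geach) condition: forall x forall y forall z ((x R^2 y & x R^2 z) -> exists w (y R^2 w & z R^2 w)).
(F1): condition met.
(F2): condition met.
(F3): fails — 1R²0, 1R²0 but no w with 0R²w and 0R²w.
(F4): condition met.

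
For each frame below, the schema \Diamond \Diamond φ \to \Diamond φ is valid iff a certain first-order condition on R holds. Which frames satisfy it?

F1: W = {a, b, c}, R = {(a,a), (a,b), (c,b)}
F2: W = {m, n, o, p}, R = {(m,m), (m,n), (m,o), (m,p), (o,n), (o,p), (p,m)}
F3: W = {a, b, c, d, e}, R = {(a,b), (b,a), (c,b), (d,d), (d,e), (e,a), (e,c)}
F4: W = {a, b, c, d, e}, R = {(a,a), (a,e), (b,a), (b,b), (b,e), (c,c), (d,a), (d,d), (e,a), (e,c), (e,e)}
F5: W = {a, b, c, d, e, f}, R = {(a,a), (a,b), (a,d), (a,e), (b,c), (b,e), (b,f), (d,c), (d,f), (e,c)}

The schema corresponds to transitivity: \forall x \forall y \forall z (Rxy \wedge Ryz \to Rxz).
F1: satisfies the condition.
F2: fails — Rop and Rpm but not Rom.
F3: fails — Rea and Rab but not Reb.
F4: fails — Rae and Rec but not Rac.
F5: fails — Rab and Rbc but not Rac.

F1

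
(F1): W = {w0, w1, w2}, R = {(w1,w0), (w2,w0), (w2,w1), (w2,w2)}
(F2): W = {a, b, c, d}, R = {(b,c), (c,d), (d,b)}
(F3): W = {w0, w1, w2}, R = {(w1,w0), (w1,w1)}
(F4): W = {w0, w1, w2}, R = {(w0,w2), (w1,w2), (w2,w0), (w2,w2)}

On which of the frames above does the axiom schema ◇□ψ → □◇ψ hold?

This is the axiom for convergence; its first-order frame correspondent is ∀x ∀y ∀z (Rxy ∧ Rxz → ∃w (Ryw ∧ Rzw)).
(F1): fails — Rw1w0 and Rw1w0 but w0 and w0 have no common successor.
(F2): satisfies the condition.
(F3): fails — Rw1w1 and Rw1w0 but w1 and w0 have no common successor.
(F4): satisfies the condition.
Valid on: (F2), (F4).

(F2), (F4)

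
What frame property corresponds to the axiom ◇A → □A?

Partial functionality

This is the CD axiom.
Its frame correspondent is partial functionality — ∀x ∀y ∀z (Rxy ∧ Rxz → y = z).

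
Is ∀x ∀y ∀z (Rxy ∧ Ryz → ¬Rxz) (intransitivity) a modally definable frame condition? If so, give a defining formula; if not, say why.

No

If a class were modally definable it would be closed under surjective bounded morphisms (Goldblatt–Thomason).
The 7-cycle (worlds w0,w1,w2,w3,w4,w5,w6 with w0→w1→w2→w3→w4→w5→w6→w0) is intransitive. Mapping every world to a single reflexive point • is a surjective bounded morphism; the reflexive point is not intransitive (R••∧R•• but R••).
So the class is not modally definable.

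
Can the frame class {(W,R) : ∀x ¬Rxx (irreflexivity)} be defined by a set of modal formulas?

No — not modally definable

Any modally definable frame class is closed under surjective bounded morphisms.
The 4-cycle (worlds w0,w1,w2,w3 with w0→w1→w2→w3→w0) is irreflexive, and the map sending every world to a single reflexive point • is a surjective bounded morphism (forth: every edge maps to (•,•); back: every world has a successor). So any modal formula valid on the 4-cycle is also valid on the reflexive point, which is not irreflexive.
Hence irreflexivity is not modally definable.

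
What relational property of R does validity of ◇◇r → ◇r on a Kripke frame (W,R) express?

This is frame-equivalent to □r → □□r (substitute ¬r for r and contrapose).
Suppose □r→□□r is valid. Take Rxy, Ryz and set V(r)={w : Rxw}. Then □r at x, so □□r at x, so □r at y, so r at z, i.e. Rxz.
The converse is a direct semantic check.
Frame condition: ∀x ∀y ∀z (Rxy ∧ Ryz → Rxz).

transitivity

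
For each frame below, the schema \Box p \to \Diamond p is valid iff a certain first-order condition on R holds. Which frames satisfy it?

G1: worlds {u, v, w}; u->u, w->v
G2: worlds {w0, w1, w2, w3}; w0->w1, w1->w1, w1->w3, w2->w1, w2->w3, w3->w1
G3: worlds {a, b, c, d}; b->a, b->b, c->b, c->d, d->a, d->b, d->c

G2

The schema corresponds to seriality: \forall x \exists y Rxy.
G1: fails — world v has no successor.
G2: holds.
G3: fails — world a has no successor.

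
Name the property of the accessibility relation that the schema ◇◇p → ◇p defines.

transitivity

This schema is equivalent to the 4 axiom □p → □□p.
It corresponds to transitivity: ∀x ∀y ∀z (Rxy ∧ Ryz → Rxz).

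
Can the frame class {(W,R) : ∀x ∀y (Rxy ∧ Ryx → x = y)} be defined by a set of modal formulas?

Modal frame validity is preserved under surjective bounded morphisms.
The 8-cycle (worlds a,b,c,d,e,f,g,h with a→b→c→d→e→f→g→h→a) is antisymmetric. Sending even-indexed worlds to • and odd-indexed worlds to ∘ is a surjective bounded morphism onto the two-world frame with •↔∘, which is not antisymmetric.
Hence antisymmetry is not modally definable.

No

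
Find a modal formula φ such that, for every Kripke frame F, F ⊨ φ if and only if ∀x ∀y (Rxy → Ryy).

□(□p → p)

A defining formula is □(□p → p) (the T□ axiom).
Suppose □(□p→p) is valid. Take Rxy and set V(p)={w : Ryw}. Then at y, □p holds; since □(□p→p) at x, □p→p at y, so p at y, i.e. Ryy.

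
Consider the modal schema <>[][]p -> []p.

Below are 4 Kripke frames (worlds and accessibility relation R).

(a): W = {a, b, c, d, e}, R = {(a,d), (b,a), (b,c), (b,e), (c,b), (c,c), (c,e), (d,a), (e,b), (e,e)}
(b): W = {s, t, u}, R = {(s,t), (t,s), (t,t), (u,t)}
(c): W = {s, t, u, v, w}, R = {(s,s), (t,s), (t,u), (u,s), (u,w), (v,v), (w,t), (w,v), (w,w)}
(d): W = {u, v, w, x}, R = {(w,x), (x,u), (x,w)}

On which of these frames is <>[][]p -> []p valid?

The schema corresponds to a generalized confluence (Geach) condition: forall x forall y forall z ((xRy & xRz) -> exists w (y R^2 w & z = w)).
(a): fails — bRa, bRc but no w with aR²w and c=w.
(b): ✓.
(c): fails — tRs, tRu but no w* with sR²w* and u=w*.
(d): fails — xRu, xRu but no t with uR²t and u=t.
Valid on: (b).

(b)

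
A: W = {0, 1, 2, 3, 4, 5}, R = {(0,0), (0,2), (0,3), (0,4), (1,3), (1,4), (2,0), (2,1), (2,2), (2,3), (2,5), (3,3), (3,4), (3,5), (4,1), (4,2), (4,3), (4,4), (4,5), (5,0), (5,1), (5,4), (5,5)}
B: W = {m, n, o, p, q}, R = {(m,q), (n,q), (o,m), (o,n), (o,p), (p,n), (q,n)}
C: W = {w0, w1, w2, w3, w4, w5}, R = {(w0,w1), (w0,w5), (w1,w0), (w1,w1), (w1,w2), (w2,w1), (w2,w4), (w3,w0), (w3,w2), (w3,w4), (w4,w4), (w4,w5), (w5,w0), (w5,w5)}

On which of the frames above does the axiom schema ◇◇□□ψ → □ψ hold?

This is the axiom for a generalized confluence (Geach) condition; its first-order frame correspondent is ∀x ∀y ∀z ((xR²y ∧ xRz) → ∃w (yR²w ∧ z = w)).
A: fails — 0R²1, 0R0 but no w with 1R²w and 0=w.
B: fails — mR²n, mRq but no w with nR²w and q=w.
C: fails — w1R²w4, w1Rw1 but no w with w4R²w and w1=w.
Valid on no frame.

none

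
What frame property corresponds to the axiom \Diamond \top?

◇⊤ holds at w iff w has a successor, so frame-validity of ◇⊤ is exactly seriality. Equivalently via □p → ◇p:
Suppose □p→◇p is valid. At any x set V(p)=W. Then □p at x, so ◇p at x, so x has a successor.

seriality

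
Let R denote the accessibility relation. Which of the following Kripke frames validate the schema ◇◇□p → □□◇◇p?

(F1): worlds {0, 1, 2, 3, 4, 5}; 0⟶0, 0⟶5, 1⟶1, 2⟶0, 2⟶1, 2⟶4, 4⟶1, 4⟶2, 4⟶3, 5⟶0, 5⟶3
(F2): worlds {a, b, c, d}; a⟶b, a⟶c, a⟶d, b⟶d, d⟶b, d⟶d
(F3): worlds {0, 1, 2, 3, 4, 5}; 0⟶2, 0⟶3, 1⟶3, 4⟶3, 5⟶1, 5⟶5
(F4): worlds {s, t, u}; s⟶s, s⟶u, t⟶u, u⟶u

(F2), (F4)

The schema corresponds to a generalized confluence (Geach) condition: ∀x ∀y ∀z ((xR²y ∧ xR²z) → ∃w (yRw ∧ zR²w)).
(F1): fails — 0R²0, 0R²3 but no w with 0Rw and 3R²w.
(F2): holds.
(F3): fails — 5R²1, 5R²1 but no w with 1Rw and 1R²w.
(F4): holds.
Valid on: (F2), (F4).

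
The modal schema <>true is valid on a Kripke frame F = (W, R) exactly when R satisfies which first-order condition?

Seriality

◇⊤ holds at w iff w has a successor, so frame-validity of ◇⊤ is exactly seriality. Equivalently via □A → ◇A:
Suppose □A→◇A is valid. At any x set V(A)=W. Then □A at x, so ◇A at x, so x has a successor.
The converse is a direct semantic check.
Frame condition: forall x exists y Rxy.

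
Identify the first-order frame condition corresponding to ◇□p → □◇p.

convergence

Suppose ◇□p→□◇p is valid. Take Rxy, Rxz and set V(p)={w : Ryw}. Then □p at y so ◇□p at x, so □◇p at x, so ◇p at z, giving w with Rzw and Ryw.
Conversely, any frame satisfying ∀x ∀y ∀z (Rxy ∧ Rxz → ∃w (Ryw ∧ Rzw)) validates the schema.
So the correspondent is convergence.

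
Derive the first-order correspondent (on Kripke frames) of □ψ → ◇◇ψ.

This is a Sahlqvist (Geach-type) schema ◇^0□^1ψ → □^0◇^2ψ.
Minimal-valuation argument: fix x; take any y with xR^0y and any z with xR^0z. Set V(ψ) to the set of worlds R-reachable from y in exactly 1 step. Then □^1ψ holds at y, so the antecedent holds at x; validity forces ◇^2ψ at z, giving a w with zR^2w and yR^1w.
First-order correspondent: ∀x ∃w (xRw ∧ xR²w).

∀x ∃w (xRw ∧ xR²w)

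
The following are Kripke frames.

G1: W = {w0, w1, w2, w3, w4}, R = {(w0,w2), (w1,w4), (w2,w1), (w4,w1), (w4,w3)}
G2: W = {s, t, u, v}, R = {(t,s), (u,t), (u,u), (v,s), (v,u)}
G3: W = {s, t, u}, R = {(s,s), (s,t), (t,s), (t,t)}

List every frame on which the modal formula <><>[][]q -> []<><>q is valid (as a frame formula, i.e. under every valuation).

The schema corresponds to a generalized confluence (Geach) condition: forall x forall y forall z ((x R^2 y & xRz) -> exists w (y R^2 w & z R^2 w)).
G1: fails — w0R²w1, w0Rw2 but no w with w1R²w and w2R²w.
G2: fails — uR²s, uRt but no w with sR²w and tR²w.
G3: condition met.
Valid on: G3.

G3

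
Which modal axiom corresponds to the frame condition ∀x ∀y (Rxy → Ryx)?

The condition is symmetry. The B schema r → □◇r defines it.
Suppose r→□◇r is valid. Take Rxy and set V(r)={x}. Then r at x, so □◇r at x, so ◇r at y, so some z with Ryz has r; z=x, i.e. Ryx.

r → □◇r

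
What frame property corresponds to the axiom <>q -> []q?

Suppose ◇q→□q is valid. Take Rxy, Rxz and set V(q)={y}. Then ◇q at x, so □q at x, so q at z, i.e. z=y.

partial functionality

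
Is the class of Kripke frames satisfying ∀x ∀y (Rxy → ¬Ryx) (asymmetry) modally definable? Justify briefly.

No

If a class were modally definable it would be closed under surjective bounded morphisms (Goldblatt–Thomason).
The 3-cycle (worlds 0,1,2 with 0→1→2→0) is asymmetric. Mapping every world to a single reflexive point • is a surjective bounded morphism, and the reflexive point is not asymmetric (R•• but asymmetry requires ¬R••).
Hence asymmetry is not modally definable.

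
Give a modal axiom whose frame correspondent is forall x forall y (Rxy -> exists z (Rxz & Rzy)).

□□ψ → □ψ

A defining formula is □□ψ → □ψ (the C4 axiom).
Suppose □□ψ→□ψ is valid. Take Rxy and set V(ψ)={w : xR²w}. Then □□ψ at x, so □ψ at x, so ψ at y, i.e. ∃z(Rxz∧Rzy).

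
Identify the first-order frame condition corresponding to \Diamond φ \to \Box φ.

Suppose ◇φ→□φ is valid. Take Rxy, Rxz and set V(φ)={y}. Then ◇φ at x, so □φ at x, so φ at z, i.e. z=y.
Conversely, on a frame with partial functionality the schema holds at every world under every valuation.
Frame condition: \forall x \forall y \forall z (Rxy \wedge Rxz \to y = z).

partial functionality: \forall x \forall y \forall z (Rxy \wedge Rxz \to y = z)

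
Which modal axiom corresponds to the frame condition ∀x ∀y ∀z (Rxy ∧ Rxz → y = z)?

◇p → □p

The condition is partial functionality. The CD schema ◇p → □p defines it.
Suppose ◇p→□p is valid. Take Rxy, Rxz and set V(p)={y}. Then ◇p at x, so □p at x, so p at z, i.e. z=y.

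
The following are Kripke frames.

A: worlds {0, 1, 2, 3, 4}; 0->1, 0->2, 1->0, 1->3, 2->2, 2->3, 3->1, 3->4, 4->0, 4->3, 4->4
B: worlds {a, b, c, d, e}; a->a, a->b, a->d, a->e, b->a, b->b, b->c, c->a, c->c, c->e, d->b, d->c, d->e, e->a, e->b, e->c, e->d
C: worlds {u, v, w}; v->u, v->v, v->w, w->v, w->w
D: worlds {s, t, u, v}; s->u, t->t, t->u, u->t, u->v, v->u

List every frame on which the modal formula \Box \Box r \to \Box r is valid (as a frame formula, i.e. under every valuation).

The schema corresponds to density: \forall x \forall y (Rxy \to \exists z (Rxz \wedge Rzy)).
A: fails — R10 but no z with R1z and Rz0.
B: ✓.
C: ✓.
D: fails — Ruv but no z with Ruz and Rzv.

B, C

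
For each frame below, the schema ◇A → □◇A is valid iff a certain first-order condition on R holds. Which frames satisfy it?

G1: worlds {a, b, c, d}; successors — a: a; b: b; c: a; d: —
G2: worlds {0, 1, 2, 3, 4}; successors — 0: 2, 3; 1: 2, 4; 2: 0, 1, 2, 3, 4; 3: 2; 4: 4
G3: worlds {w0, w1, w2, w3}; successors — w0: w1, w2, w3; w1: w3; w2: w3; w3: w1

The schema corresponds to the Euclidean property: ∀x ∀y ∀z (Rxy ∧ Rxz → Ryz).
G1: holds.
G2: fails — R03 and R03 but not R33.
G3: fails — Rw0w1 and Rw0w1 but not Rw1w1.

G1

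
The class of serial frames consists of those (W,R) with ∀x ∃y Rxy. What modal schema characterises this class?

This is seriality; the standard corresponding axiom is D: □r → ◇r.

□r → ◇r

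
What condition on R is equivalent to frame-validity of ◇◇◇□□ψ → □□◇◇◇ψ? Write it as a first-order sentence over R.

This is a Sahlqvist (Geach-type) schema ◇^3□^2ψ → □^2◇^3ψ.
First-order correspondent: ∀x ∀y ∀z ((xR³y ∧ xR²z) → ∃w (yR²w ∧ zR³w)).

∀x ∀y ∀z ((xR³y ∧ xR²z) → ∃w (yR²w ∧ zR³w))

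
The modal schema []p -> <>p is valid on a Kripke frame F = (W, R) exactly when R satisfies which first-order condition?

Suppose □p→◇p is valid. At any x set V(p)=W. Then □p at x, so ◇p at x, so x has a successor.
The converse is a direct semantic check.
So the correspondent is seriality.

Seriality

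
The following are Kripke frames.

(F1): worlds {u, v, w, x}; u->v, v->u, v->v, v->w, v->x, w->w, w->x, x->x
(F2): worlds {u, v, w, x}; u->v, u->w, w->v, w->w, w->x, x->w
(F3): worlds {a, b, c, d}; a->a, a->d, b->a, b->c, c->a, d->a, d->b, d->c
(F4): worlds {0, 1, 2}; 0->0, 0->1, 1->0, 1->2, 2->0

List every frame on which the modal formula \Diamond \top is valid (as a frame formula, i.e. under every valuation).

(F1), (F3), (F4)

The schema corresponds to seriality: \forall x \exists y Rxy.
(F1): holds.
(F2): fails — world v has no successor.
(F3): holds.
(F4): holds.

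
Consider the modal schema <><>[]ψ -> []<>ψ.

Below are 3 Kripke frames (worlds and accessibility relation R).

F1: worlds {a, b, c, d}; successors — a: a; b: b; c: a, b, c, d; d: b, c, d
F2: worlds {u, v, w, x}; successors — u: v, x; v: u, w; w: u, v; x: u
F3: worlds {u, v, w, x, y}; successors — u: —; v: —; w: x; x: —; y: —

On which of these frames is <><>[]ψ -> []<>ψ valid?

Frame correspondent (Sahlqvist): forall x forall y forall z ((x R^2 y & xRz) -> exists w (yRw & zRw)) — i.e. a generalized confluence (Geach) condition.
F1: fails — cR²a, cRb but no w with aRw and bRw.
F2: fails — uR²u, uRv but no t with uRt and vRt.
F3: holds.
Valid on: F3.

F3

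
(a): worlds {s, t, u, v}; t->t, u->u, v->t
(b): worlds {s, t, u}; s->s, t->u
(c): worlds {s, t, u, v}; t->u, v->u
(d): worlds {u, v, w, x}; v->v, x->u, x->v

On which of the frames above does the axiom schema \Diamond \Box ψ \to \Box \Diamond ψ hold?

(a)

The schema corresponds to convergence: \forall x \forall y \forall z (Rxy \wedge Rxz \to \exists w (Ryw \wedge Rzw)).
(a): satisfies the condition.
(b): fails — Rtu and Rtu but u and u have no common successor.
(c): fails — Rtu and Rtu but u and u have no common successor.
(d): fails — Rxu and Rxu but u and u have no common successor.
Valid on: (a).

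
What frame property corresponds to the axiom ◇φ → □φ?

Suppose ◇φ→□φ is valid. Take Rxy, Rxz and set V(φ)={y}. Then ◇φ at x, so □φ at x, so φ at z, i.e. z=y.
Conversely, any frame satisfying ∀x ∀y ∀z (Rxy ∧ Rxz → y = z) validates the schema.
Frame condition: ∀x ∀y ∀z (Rxy ∧ Rxz → y = z).

partial functionality: ∀x ∀y ∀z (Rxy ∧ Rxz → y = z)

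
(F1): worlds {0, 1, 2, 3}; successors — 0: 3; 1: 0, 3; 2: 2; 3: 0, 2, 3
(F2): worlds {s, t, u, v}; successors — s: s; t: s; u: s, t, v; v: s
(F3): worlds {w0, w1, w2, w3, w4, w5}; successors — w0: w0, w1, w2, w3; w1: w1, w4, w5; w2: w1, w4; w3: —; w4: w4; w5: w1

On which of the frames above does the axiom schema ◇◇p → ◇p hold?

(F2)

Frame correspondent (Sahlqvist): ∀x ∀y (xR²y → ∃w (y = w ∧ xRw)) — i.e. a generalized confluence (Geach) condition.
(F1): fails — 0R²0 but no w with 0=w and 0Rw.
(F2): satisfies the condition.
(F3): fails — w0R²w4 but no w with w4=w and w0Rw.
Valid on: (F2).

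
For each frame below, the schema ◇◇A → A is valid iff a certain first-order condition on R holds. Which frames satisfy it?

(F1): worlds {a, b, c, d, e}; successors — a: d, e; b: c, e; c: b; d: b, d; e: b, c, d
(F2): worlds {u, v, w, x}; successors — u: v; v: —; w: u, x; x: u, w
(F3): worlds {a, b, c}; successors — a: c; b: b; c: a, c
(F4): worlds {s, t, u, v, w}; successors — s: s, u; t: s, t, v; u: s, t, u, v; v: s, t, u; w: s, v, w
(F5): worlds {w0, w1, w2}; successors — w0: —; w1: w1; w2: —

(F5)

This is the axiom for a generalized confluence (Geach) condition; its first-order frame correspondent is ∀x ∀y (xR²y → ∃w (y = w ∧ x = w)).
(F1): fails — aR²b but b ≠ a.
(F2): fails — wR²u but u ≠ w.
(F3): fails — aR²c but c ≠ a.
(F4): fails — sR²t but t ≠ s.
(F5): holds.
Valid on: (F5).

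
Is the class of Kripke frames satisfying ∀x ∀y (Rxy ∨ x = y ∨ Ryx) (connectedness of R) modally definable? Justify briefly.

No — not modally definable

Any modally definable frame class is closed under disjoint unions.
Take 4 disjoint single-world reflexive frames: each is trivially connected, but their disjoint union has 4 worlds with no edge between distinct components, so it is not connected.
So the class is not modally definable.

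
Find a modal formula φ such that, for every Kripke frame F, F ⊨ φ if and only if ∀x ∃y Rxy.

This is seriality; the standard corresponding axiom is D: □q → ◇q.
Suppose □q→◇q is valid. At any x set V(q)=W. Then □q at x, so ◇q at x, so x has a successor.

□q → ◇q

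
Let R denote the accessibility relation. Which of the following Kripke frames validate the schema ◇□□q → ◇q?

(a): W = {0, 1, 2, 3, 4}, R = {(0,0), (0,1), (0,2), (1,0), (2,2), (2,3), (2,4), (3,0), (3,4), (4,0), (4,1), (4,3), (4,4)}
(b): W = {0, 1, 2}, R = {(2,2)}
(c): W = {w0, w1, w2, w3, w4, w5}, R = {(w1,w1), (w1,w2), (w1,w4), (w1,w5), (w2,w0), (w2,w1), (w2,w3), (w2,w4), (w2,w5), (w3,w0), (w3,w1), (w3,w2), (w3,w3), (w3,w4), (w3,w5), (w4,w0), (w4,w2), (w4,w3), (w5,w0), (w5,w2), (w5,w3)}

(a), (b)

The schema corresponds to a generalized confluence (Geach) condition: ∀x ∀y (xRy → ∃w (yR²w ∧ xRw)).
(a): ✓.
(b): ✓.
(c): fails — w2Rw0 but no w with w0R²w and w2Rw.
Valid on: (a), (b).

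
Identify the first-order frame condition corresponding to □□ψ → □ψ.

Density

This is the C4 axiom.
Its frame correspondent is density — ∀x ∀y (Rxy → ∃z (Rxz ∧ Rzy)).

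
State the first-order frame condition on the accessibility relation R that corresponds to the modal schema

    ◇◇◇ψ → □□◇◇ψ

This is a Sahlqvist (Geach-type) schema ◇^3□^0ψ → □^2◇^2ψ.
Minimal-valuation argument: fix x; take any y with xR^3y and any z with xR^2z. Set V(ψ) to the set of worlds R-reachable from y in exactly 0 steps. Then □^0ψ holds at y, so the antecedent holds at x; validity forces ◇^2ψ at z, giving a w with zR^2w and yR^0w.
First-order correspondent: ∀x ∀y ∀z ((xR³y ∧ xR²z) → ∃w (y = w ∧ zR²w)).

∀x ∀y ∀z ((xR³y ∧ xR²z) → ∃w (y = w ∧ zR²w))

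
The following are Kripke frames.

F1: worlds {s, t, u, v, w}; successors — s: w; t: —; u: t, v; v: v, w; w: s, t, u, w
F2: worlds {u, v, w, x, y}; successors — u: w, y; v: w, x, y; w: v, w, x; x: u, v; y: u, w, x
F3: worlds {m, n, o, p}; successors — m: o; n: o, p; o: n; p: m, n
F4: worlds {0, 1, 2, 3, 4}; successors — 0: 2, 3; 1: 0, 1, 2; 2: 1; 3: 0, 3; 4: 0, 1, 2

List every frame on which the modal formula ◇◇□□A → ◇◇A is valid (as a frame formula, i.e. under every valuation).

Frame correspondent (Sahlqvist): ∀x ∀y (xR²y → ∃w (yR²w ∧ xR²w)) — i.e. a generalized confluence (Geach) condition.
F1: fails — sR²t but no w* with tR²w* and sR²w*.
F2: satisfies the condition.
F3: satisfies the condition.
F4: satisfies the condition.
Valid on: F2, F3, F4.

F2, F3, F4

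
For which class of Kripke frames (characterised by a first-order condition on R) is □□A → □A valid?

density

Suppose □□A→□A is valid. Take Rxy and set V(A)={w : xR²w}. Then □□A at x, so □A at x, so A at y, i.e. ∃z(Rxz∧Rzy).
Conversely, on a frame with density the schema holds at every world under every valuation.
Frame condition: ∀x ∀y (Rxy → ∃z (Rxz ∧ Rzy)).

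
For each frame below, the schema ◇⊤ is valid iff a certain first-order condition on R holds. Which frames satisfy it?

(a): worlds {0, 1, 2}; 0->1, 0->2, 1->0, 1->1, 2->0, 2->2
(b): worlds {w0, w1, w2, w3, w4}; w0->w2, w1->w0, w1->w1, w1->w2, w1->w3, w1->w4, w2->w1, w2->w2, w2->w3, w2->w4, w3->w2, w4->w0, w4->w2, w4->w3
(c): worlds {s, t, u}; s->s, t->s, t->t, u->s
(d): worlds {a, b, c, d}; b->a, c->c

(a), (b), (c)

This is the axiom for seriality; its first-order frame correspondent is ∀x ∃y Rxy.
(a): holds.
(b): holds.
(c): holds.
(d): fails — world a has no successor.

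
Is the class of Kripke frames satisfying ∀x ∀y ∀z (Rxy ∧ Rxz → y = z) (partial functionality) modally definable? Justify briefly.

The condition is partial functionality. A defining modal formula is ◇p → □p.
Suppose ◇p→□p is valid. Take Rxy, Rxz and set V(p)={y}. Then ◇p at x, so □p at x, so p at z, i.e. z=y.

Yes, by ◇p → □p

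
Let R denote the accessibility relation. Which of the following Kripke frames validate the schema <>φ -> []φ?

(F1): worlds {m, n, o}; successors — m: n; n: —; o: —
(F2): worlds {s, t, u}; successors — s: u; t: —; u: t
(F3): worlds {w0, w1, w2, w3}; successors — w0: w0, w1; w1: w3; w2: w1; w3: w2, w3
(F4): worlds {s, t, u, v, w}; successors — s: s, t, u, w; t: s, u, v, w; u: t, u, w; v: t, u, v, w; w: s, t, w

This is the axiom for partial functionality; its first-order frame correspondent is forall x forall y forall z (Rxy & Rxz -> y = z).
(F1): ✓.
(F2): ✓.
(F3): fails — w0 sees both w0 and w1.
(F4): fails — s sees both s and t.

(F1), (F2)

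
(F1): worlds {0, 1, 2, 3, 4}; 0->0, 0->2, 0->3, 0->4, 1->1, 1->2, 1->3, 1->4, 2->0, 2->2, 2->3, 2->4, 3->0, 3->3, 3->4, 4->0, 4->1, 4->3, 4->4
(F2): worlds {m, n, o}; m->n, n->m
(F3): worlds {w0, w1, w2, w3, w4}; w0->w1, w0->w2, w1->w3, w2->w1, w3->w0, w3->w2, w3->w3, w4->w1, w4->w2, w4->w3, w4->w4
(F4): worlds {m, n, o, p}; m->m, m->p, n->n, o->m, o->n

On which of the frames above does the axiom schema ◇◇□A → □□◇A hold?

The schema corresponds to a generalized confluence (Geach) condition: ∀x ∀y ∀z ((xR²y ∧ xR²z) → ∃w (yRw ∧ zRw)).
(F1): ✓.
(F2): ✓.
(F3): fails — w1R²w2, w1R²w3 but no w with w2Rw and w3Rw.
(F4): fails — mR²m, mR²p but no w with mRw and pRw.
Valid on: (F1), (F2).

(F1), (F2)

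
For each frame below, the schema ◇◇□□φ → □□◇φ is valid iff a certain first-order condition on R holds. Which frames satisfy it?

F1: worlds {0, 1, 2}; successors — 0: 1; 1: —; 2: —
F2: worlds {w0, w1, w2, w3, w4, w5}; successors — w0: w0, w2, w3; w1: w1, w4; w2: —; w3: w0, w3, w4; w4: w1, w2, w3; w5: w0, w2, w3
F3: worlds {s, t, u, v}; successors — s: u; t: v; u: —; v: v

This is the axiom for a generalized confluence (Geach) condition; its first-order frame correspondent is ∀x ∀y ∀z ((xR²y ∧ xR²z) → ∃w (yR²w ∧ zRw)).
F1: condition met.
F2: fails — w0R²w0, w0R²w2 but no w with w0R²w and w2Rw.
F3: condition met.
Valid on: F1, F3.

F1, F3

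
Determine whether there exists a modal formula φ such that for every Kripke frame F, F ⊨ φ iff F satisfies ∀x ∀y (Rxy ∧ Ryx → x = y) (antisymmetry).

Not modally definable

If a class were modally definable it would be closed under surjective bounded morphisms (Goldblatt–Thomason).
The 4-cycle (worlds s,t,u,v with s→t→u→v→s) is antisymmetric. Sending even-indexed worlds to s and odd-indexed worlds to t is a surjective bounded morphism onto the two-world frame with s↔t, which is not antisymmetric.
So no modal formula (or set of formulas) defines exactly the antisymmetric frames.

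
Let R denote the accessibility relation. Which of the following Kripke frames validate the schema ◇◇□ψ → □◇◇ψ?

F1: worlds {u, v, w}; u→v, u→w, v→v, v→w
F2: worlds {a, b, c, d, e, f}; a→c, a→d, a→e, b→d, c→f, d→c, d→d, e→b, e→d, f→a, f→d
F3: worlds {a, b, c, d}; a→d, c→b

F3

Frame correspondent (Sahlqvist): ∀x ∀y ∀z ((xR²y ∧ xRz) → ∃w (yRw ∧ zR²w)) — i.e. a generalized confluence (Geach) condition.
F1: fails — uR²v, uRw but no t with vRt and wR²t.
F2: fails — aR²c, aRc but no w with cRw and cR²w.
F3: holds.
Valid on: F3.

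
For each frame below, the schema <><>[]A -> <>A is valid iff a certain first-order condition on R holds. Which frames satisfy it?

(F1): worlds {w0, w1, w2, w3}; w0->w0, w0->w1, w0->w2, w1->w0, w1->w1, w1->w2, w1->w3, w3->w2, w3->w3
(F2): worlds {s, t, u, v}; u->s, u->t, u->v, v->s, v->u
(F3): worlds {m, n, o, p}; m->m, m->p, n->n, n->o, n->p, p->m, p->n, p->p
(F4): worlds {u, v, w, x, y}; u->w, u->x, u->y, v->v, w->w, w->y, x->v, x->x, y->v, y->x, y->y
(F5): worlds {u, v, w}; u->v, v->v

Frame correspondent (Sahlqvist): forall x forall y (x R^2 y -> exists w (yRw & xRw)) — i.e. a generalized confluence (Geach) condition.
(F1): fails — w0R²w2 but no w with w2Rw and w0Rw.
(F2): fails — uR²s but no w with sRw and uRw.
(F3): fails — nR²o but no w with oRw and nRw.
(F4): fails — uR²v but no t with vRt and uRt.
(F5): satisfies the condition.

(F5)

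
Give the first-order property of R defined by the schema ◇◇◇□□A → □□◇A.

∀x ∀y ∀z ((xR³y ∧ xR²z) → ∃w (yR²w ∧ zRw))

This is a Sahlqvist (Geach-type) schema ◇^3□^2A → □^2◇^1A.
Minimal-valuation argument: fix x; take any y with xR^3y and any z with xR^2z. Set V(A) to the set of worlds R-reachable from y in exactly 2 steps. Then □^2A holds at y, so the antecedent holds at x; validity forces ◇^1A at z, giving a w with zR^1w and yR^2w.
First-order correspondent: ∀x ∀y ∀z ((xR³y ∧ xR²z) → ∃w (yR²w ∧ zRw)).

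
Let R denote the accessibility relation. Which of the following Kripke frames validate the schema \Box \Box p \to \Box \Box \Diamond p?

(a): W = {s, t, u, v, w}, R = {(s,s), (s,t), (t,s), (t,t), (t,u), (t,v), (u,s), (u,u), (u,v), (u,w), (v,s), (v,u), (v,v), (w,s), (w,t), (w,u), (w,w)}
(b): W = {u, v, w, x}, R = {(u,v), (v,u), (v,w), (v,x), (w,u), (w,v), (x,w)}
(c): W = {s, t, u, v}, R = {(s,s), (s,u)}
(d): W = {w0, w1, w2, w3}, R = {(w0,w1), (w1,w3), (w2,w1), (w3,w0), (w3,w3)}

The schema corresponds to a generalized confluence (Geach) condition: \forall x \forall z (x R^2 z \to \exists w (x R^2 w \wedge zRw)).
(a): satisfies the condition.
(b): fails — uR²u but no t with uR²t and uRt.
(c): fails — sR²u but no w with sR²w and uRw.
(d): fails — w1R²w0 but no w with w1R²w and w0Rw.
Valid on: (a).

(a)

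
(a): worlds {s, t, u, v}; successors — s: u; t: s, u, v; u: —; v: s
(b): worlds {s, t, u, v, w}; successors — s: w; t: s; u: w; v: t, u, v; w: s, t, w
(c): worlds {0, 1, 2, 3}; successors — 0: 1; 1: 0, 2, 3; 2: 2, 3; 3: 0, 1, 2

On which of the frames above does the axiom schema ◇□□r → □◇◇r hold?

(b), (c)

This is the axiom for a generalized confluence (Geach) condition; its first-order frame correspondent is ∀x ∀y ∀z ((xRy ∧ xRz) → ∃w (yR²w ∧ zR²w)).
(a): fails — sRu, sRu but no w with uR²w and uR²w.
(b): condition met.
(c): condition met.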